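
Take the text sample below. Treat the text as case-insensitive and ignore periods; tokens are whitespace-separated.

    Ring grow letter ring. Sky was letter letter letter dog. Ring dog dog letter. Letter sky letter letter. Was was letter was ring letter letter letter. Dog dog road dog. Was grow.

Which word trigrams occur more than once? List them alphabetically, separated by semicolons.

letter letter dog; letter letter letter

Trigram counts meeting the condition (more than once):
  letter letter dog: 2
  letter letter letter: 2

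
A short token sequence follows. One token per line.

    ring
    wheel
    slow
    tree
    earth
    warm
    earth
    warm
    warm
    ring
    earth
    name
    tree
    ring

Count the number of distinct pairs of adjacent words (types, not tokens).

14 tokens → 13 bigram windows in total.
Repeated bigrams (each contributes count−1 duplicates):
  earth warm: 2
1 duplicate windows → 13 − 1 = 12 distinct.

12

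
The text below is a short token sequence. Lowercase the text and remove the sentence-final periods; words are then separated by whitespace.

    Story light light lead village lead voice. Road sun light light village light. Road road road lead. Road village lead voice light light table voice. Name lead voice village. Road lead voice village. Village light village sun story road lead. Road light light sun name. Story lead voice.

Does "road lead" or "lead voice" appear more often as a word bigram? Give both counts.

"lead voice" (5 vs 3)

"road lead": 3 occurrences
"lead voice": 5 occurrences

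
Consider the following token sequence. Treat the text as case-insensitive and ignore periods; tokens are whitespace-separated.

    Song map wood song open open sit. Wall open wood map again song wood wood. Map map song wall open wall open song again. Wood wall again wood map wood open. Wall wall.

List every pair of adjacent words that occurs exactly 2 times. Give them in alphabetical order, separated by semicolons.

Bigram counts meeting the condition (exactly 2 times):
  again wood: 2
  map wood: 2
  open wall: 2

again wood; map wood; open wall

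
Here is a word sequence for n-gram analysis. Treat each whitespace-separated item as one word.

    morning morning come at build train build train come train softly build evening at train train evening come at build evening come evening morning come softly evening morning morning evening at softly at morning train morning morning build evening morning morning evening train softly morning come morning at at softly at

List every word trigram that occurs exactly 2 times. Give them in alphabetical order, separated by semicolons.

at softly at; come at build; evening morning morning; morning morning evening

Trigram counts meeting the condition (exactly 2 times):
  at softly at: 2
  come at build: 2
  evening morning morning: 2
  morning morning evening: 2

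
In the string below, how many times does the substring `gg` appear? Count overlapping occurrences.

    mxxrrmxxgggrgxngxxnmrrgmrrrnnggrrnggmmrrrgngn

4

Sliding a length-2 window over the 45 characters (44 positions):
  position 9–10: gg
  position 10–11: gg
  position 30–31: gg
  position 35–36: gg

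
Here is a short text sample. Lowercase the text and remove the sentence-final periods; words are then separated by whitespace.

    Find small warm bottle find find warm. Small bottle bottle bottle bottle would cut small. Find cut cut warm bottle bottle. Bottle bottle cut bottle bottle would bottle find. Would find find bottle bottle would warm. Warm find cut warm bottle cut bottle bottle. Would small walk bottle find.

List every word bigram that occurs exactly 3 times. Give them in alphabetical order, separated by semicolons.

bottle find; warm bottle

Bigram counts meeting the condition (exactly 3 times):
  bottle find: 3
  warm bottle: 3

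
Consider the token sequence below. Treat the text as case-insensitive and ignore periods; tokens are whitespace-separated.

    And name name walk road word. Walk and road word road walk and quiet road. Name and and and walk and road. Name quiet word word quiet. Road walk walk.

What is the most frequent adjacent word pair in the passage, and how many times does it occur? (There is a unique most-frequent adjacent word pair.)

"walk and", 3 times

Bigram frequencies (highest first):
  walk and: 3
  road word: 2
  and road: 2
  road walk: 2
  quiet road: 2
  road name: 2
  … (15 more, each ≤ 2)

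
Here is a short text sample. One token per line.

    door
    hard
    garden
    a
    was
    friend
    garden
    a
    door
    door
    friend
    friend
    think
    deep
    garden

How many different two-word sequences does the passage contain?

15 tokens → 14 bigram windows in total.
Repeated bigrams (each contributes count−1 duplicates):
  garden a: 2
1 duplicate windows → 14 − 1 = 13 distinct.

13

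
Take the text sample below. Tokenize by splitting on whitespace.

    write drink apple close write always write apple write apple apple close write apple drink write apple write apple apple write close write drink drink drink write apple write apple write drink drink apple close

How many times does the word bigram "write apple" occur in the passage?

7

Scanning the 34 overlapping bigram windows for "write apple":
  position 7–8: write apple
  position 9–10: write apple
  position 13–14: write apple
  position 16–17: write apple
  position 18–19: write apple
  position 27–28: write apple
  position 29–30: write apple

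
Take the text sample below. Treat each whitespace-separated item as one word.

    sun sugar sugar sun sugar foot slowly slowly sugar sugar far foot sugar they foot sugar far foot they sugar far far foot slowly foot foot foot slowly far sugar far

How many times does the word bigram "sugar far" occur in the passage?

4

Scanning the 30 overlapping bigram windows for "sugar far":
  position 10–11: sugar far
  position 16–17: sugar far
  position 20–21: sugar far
  position 30–31: sugar far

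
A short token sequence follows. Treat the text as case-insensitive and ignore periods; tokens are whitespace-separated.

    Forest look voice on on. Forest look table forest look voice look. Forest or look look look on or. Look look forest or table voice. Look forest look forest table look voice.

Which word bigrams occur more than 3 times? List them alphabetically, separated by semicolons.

Bigram counts meeting the condition (more than 3 times):
  forest look: 4
  look forest: 4

forest look; look forest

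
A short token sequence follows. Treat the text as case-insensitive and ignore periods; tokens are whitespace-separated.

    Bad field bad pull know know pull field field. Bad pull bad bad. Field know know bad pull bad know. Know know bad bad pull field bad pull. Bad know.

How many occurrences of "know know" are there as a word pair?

Scanning the 29 overlapping bigram windows for "know know":
  position 5–6: know know
  position 15–16: know know
  position 20–21: know know
  position 21–22: know know

4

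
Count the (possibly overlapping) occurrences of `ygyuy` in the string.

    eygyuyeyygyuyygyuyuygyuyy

4

Sliding a length-5 window over the 25 characters (21 positions):
  position 2–6: ygyuy
  position 9–13: ygyuy
  position 14–18: ygyuy
  position 20–24: ygyuy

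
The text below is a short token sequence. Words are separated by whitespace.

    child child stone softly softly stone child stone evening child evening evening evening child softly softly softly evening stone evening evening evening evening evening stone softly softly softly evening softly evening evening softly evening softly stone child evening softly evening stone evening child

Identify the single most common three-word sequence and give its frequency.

Trigram frequencies (highest first):
  evening evening evening: 4
  evening softly evening: 3
  stone softly softly: 2
  softly stone child: 2
  stone evening child: 2
  softly softly softly: 2
  … (22 more, each ≤ 2)

"evening evening evening", 4 times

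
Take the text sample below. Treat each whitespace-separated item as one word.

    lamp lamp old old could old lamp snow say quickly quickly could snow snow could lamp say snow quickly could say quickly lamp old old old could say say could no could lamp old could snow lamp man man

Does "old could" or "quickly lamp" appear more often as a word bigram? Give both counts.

"old could" (3 vs 1)

"old could": 3 occurrences
"quickly lamp": 1 occurrence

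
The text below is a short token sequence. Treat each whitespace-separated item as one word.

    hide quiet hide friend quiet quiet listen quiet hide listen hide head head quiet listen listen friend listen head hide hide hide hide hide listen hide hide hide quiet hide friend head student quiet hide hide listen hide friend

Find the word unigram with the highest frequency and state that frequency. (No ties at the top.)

Unigram frequencies (highest first):
  hide: 16
  quiet: 7
  listen: 7
  friend: 4
  head: 4
  student: 1

"hide", 16 times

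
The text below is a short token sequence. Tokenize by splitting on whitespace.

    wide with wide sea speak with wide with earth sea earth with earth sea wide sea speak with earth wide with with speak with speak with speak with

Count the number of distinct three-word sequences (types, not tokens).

20

28 tokens → 26 trigram windows in total.
Repeated trigrams (each contributes count−1 duplicates):
  with speak with: 3
  sea speak with: 2
  speak with speak: 2
  wide sea speak: 2
  with earth sea: 2
6 duplicate windows → 26 − 6 = 20 distinct.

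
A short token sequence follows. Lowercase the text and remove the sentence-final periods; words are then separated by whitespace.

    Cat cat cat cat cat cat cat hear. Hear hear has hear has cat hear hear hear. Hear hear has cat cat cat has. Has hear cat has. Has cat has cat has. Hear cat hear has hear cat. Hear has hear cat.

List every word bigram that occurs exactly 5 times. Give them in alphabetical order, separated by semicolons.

has hear; hear has

Bigram counts meeting the condition (exactly 5 times):
  has hear: 5
  hear has: 5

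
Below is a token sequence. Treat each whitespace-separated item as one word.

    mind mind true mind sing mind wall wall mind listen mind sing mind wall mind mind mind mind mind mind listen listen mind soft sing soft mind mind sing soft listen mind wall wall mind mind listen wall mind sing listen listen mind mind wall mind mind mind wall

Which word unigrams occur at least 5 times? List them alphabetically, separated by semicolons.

listen; mind; sing; wall

Unigram counts meeting the condition (at least 5 times):
  listen: 7
  mind: 25
  sing: 5
  wall: 8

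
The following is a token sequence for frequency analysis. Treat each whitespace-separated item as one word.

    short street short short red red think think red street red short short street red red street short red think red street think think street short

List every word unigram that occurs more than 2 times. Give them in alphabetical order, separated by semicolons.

Unigram counts meeting the condition (more than 2 times):
  red: 8
  short: 7
  street: 6
  think: 5

red; short; street; think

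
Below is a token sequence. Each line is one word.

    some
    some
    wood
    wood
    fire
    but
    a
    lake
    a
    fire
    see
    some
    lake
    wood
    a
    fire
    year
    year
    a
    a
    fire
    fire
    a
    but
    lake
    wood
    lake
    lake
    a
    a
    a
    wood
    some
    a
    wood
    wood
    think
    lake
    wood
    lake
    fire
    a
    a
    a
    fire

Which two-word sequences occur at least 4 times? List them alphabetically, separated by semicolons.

a a; a fire

Bigram counts meeting the condition (at least 4 times):
  a a: 5
  a fire: 4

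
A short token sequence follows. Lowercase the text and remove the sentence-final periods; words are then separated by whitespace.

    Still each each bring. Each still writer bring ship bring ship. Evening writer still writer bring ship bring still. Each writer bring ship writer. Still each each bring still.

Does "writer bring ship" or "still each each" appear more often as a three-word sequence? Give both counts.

"writer bring ship" (3 vs 2)

"writer bring ship": 3 occurrences
"still each each": 2 occurrences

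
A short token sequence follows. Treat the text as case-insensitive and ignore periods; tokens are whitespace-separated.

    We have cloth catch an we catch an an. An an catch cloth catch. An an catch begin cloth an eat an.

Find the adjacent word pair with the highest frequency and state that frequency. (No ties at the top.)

"an an", 4 times

Bigram frequencies (highest first):
  an an: 4
  catch an: 3
  cloth catch: 2
  an catch: 2
  we have: 1
  have cloth: 1
  … (8 more, each ≤ 1)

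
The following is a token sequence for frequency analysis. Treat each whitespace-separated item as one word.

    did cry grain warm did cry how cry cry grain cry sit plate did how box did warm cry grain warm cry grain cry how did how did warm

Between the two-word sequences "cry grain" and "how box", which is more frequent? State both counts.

"cry grain": 4 occurrences
"how box": 1 occurrence

"cry grain" (4 vs 1)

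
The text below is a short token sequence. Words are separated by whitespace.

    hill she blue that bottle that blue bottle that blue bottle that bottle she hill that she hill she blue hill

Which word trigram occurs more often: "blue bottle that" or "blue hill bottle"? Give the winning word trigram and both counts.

"blue bottle that": 2 occurrences
"blue hill bottle": 0 occurrences

"blue bottle that" (2 vs 0)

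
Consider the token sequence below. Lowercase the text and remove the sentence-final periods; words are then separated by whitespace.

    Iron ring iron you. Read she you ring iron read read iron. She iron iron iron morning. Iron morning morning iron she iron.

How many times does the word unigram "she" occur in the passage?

3

Scanning the 23 tokens for "she":
  position 6: she
  position 13: she
  position 22: she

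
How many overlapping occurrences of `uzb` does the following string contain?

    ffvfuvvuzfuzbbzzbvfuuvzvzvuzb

2

Sliding a length-3 window over the 29 characters (27 positions):
  position 11–13: uzb
  position 27–29: uzb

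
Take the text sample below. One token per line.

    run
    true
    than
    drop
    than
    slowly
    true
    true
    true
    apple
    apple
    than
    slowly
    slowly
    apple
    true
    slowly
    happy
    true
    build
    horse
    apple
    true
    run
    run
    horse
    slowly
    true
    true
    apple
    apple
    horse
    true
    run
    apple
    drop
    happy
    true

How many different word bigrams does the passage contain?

28

38 tokens → 37 bigram windows in total.
Repeated bigrams (each contributes count−1 duplicates):
  true true: 3
  apple apple: 2
  apple true: 2
  happy true: 2
  slowly true: 2
  than slowly: 2
  true apple: 2
  true run: 2
9 duplicate windows → 37 − 9 = 28 distinct.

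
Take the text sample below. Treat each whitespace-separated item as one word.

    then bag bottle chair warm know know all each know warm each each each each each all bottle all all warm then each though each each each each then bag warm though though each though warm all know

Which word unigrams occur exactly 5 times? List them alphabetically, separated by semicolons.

all; warm

Unigram counts meeting the condition (exactly 5 times):
  all: 5
  warm: 5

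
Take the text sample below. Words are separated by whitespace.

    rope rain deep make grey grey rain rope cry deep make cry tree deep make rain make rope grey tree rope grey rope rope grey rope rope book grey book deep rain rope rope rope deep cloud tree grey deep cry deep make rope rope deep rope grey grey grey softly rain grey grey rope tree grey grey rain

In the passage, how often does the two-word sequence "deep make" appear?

4

Scanning the 58 overlapping bigram windows for "deep make":
  position 3–4: deep make
  position 10–11: deep make
  position 14–15: deep make
  position 42–43: deep make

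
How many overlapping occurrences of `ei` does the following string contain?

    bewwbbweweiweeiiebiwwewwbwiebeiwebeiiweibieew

Sliding a length-2 window over the 45 characters (44 positions):
  position 10–11: ei
  position 14–15: ei
  position 30–31: ei
  position 35–36: ei
  position 39–40: ei

5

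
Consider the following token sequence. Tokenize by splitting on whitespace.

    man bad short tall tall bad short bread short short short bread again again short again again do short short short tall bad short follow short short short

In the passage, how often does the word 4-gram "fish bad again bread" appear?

Scanning the 25 overlapping 4-gram windows for "fish bad again bread":
  (none found)

0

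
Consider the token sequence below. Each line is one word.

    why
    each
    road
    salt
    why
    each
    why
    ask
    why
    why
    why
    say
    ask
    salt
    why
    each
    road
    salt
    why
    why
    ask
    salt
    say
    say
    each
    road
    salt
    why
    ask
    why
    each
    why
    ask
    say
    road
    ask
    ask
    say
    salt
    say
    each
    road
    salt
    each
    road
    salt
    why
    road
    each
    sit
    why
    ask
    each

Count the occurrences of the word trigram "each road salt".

5

Scanning the 51 overlapping trigram windows for "each road salt":
  position 2–4: each road salt
  position 16–18: each road salt
  position 25–27: each road salt
  position 41–43: each road salt
  position 44–46: each road salt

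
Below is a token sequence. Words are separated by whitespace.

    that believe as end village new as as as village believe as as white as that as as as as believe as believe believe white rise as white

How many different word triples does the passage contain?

24

28 tokens → 26 trigram windows in total.
Repeated trigrams (each contributes count−1 duplicates):
  as as as: 3
2 duplicate windows → 26 − 2 = 24 distinct.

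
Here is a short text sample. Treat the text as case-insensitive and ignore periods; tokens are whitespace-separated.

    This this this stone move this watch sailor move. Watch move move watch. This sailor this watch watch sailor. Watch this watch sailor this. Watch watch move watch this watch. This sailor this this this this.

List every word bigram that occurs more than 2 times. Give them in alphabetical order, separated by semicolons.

move watch; sailor this; this this; this watch; watch sailor; watch this

Bigram counts meeting the condition (more than 2 times):
  move watch: 3
  sailor this: 3
  this this: 5
  this watch: 5
  watch sailor: 3
  watch this: 4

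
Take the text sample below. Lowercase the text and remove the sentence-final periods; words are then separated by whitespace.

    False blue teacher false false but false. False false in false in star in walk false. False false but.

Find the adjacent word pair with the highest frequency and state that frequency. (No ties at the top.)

Bigram frequencies (highest first):
  false false: 5
  false but: 2
  false in: 2
  false blue: 1
  blue teacher: 1
  teacher false: 1
  … (6 more, each ≤ 1)

"false false", 5 times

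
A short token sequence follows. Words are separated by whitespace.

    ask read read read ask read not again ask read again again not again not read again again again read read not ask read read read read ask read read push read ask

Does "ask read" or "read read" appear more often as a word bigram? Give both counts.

"read read" (7 vs 5)

"ask read": 5 occurrences
"read read": 7 occurrences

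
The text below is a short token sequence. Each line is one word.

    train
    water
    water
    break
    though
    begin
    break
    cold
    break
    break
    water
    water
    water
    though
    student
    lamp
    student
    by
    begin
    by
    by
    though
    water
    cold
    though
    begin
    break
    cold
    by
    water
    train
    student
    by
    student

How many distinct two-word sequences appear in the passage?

27

34 tokens → 33 bigram windows in total.
Repeated bigrams (each contributes count−1 duplicates):
  water water: 3
  begin break: 2
  break cold: 2
  student by: 2
  though begin: 2
6 duplicate windows → 33 − 6 = 27 distinct.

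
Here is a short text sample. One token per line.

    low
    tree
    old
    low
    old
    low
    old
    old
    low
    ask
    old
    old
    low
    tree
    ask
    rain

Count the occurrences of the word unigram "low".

Scanning the 16 tokens for "low":
  position 1: low
  position 4: low
  position 6: low
  position 9: low
  position 13: low

5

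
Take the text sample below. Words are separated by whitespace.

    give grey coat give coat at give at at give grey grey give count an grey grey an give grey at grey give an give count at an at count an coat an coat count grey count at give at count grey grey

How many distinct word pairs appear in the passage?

27

43 tokens → 42 bigram windows in total.
Repeated bigrams (each contributes count−1 duplicates):
  at give: 3
  give grey: 3
  grey grey: 3
  an coat: 2
  an give: 2
  at count: 2
  count an: 2
  count at: 2
  … (4 more repeated)
15 duplicate windows → 42 − 15 = 27 distinct.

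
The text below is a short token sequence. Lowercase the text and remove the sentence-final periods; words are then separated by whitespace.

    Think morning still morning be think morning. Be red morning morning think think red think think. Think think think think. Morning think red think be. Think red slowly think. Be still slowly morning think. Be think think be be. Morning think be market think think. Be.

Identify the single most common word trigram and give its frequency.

"think think think", 4 times

Trigram frequencies (highest first):
  think think think: 4
  think red think: 2
  think be think: 2
  morning think be: 2
  think think be: 2
  think morning still: 1
  … (31 more, each ≤ 1)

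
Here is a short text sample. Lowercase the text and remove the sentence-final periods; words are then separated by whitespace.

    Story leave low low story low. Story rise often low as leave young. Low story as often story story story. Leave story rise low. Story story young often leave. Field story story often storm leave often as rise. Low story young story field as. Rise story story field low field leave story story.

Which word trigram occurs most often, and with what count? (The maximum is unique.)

"rise low story", 2 times

Trigram frequencies (highest first):
  rise low story: 2
  story leave low: 1
  leave low low: 1
  low low story: 1
  low story low: 1
  story low story: 1
  … (44 more, each ≤ 1)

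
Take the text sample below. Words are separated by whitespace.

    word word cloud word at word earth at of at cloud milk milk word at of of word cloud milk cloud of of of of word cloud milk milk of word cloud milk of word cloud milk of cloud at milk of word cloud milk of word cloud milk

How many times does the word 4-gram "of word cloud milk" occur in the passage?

Scanning the 46 overlapping 4-gram windows for "of word cloud milk":
  position 17–20: of word cloud milk
  position 25–28: of word cloud milk
  position 30–33: of word cloud milk
  position 34–37: of word cloud milk
  position 42–45: of word cloud milk
  position 46–49: of word cloud milk

6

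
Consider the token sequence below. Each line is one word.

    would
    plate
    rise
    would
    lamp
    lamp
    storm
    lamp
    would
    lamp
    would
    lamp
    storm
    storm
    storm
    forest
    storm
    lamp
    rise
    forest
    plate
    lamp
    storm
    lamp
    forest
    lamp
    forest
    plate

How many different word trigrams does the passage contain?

24

28 tokens → 26 trigram windows in total.
Repeated trigrams (each contributes count−1 duplicates):
  lamp storm lamp: 2
  lamp would lamp: 2
2 duplicate windows → 26 − 2 = 24 distinct.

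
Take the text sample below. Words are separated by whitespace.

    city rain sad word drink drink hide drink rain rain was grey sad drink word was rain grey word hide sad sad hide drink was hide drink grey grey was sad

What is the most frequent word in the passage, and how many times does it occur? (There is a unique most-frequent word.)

"drink", 6 times

Unigram frequencies (highest first):
  drink: 6
  sad: 5
  rain: 4
  hide: 4
  was: 4
  grey: 4
  … (2 more, each ≤ 3)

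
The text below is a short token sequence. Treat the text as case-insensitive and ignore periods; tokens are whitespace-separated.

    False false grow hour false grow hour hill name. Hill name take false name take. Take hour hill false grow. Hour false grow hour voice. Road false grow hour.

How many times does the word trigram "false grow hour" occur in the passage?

5

Scanning the 27 overlapping trigram windows for "false grow hour":
  position 2–4: false grow hour
  position 5–7: false grow hour
  position 19–21: false grow hour
  position 22–24: false grow hour
  position 27–29: false grow hour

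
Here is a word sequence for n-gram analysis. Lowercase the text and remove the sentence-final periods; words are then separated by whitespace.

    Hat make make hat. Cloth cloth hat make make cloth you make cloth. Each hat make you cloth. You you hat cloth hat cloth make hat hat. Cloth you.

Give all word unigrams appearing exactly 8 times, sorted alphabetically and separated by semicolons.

Unigram counts meeting the condition (exactly 8 times):
  cloth: 8
  hat: 8

cloth; hat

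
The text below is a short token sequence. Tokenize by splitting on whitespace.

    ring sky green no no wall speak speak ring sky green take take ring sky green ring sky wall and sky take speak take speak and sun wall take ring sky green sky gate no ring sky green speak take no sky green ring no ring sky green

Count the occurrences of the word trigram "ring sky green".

Scanning the 46 overlapping trigram windows for "ring sky green":
  position 1–3: ring sky green
  position 9–11: ring sky green
  position 14–16: ring sky green
  position 30–32: ring sky green
  position 36–38: ring sky green
  position 46–48: ring sky green

6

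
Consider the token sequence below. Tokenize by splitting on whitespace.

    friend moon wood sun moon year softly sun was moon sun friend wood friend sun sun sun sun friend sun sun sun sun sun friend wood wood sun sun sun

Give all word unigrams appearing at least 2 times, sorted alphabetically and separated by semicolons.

friend; moon; sun; wood

Unigram counts meeting the condition (at least 2 times):
  friend: 5
  moon: 3
  sun: 15
  wood: 4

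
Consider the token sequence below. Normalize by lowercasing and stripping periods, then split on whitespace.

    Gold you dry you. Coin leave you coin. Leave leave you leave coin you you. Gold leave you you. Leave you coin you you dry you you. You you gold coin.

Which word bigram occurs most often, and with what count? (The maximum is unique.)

Bigram frequencies (highest first):
  you you: 6
  leave you: 4
  you coin: 3
  you dry: 2
  dry you: 2
  coin leave: 2
  … (8 more, each ≤ 2)

"you you", 6 times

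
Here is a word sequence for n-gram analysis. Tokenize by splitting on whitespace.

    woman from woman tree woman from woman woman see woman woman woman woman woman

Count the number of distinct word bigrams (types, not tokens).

7

14 tokens → 13 bigram windows in total.
Repeated bigrams (each contributes count−1 duplicates):
  woman woman: 5
  from woman: 2
  woman from: 2
6 duplicate windows → 13 − 6 = 7 distinct.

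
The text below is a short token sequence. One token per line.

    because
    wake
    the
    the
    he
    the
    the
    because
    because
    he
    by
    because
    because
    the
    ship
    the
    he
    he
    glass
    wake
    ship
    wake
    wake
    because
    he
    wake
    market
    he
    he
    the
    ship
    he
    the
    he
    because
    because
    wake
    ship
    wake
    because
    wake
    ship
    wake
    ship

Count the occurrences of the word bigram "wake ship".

Scanning the 43 overlapping bigram windows for "wake ship":
  position 20–21: wake ship
  position 37–38: wake ship
  position 41–42: wake ship
  position 43–44: wake ship

4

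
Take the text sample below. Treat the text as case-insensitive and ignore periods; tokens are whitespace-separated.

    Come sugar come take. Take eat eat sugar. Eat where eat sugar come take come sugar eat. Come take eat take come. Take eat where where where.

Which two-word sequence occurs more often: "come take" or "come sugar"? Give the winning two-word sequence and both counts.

"come take" (4 vs 2)

"come take": 4 occurrences
"come sugar": 2 occurrences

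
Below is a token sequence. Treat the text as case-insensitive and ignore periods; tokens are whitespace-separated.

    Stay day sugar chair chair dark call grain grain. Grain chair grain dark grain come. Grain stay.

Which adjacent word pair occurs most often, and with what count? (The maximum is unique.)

Bigram frequencies (highest first):
  grain grain: 2
  stay day: 1
  day sugar: 1
  sugar chair: 1
  chair chair: 1
  chair dark: 1
  … (9 more, each ≤ 1)

"grain grain", 2 times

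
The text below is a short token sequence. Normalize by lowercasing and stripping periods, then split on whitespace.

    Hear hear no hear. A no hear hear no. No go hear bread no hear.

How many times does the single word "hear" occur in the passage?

Scanning the 15 tokens for "hear":
  position 1: hear
  position 2: hear
  position 4: hear
  position 7: hear
  position 8: hear
  position 12: hear
  position 15: hear

7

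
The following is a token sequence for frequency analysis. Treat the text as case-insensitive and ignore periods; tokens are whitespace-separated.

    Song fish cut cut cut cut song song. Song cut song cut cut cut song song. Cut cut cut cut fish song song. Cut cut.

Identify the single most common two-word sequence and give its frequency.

"cut cut", 9 times

Bigram frequencies (highest first):
  cut cut: 9
  song song: 4
  song cut: 4
  cut song: 3
  song fish: 1
  fish cut: 1
  … (2 more, each ≤ 1)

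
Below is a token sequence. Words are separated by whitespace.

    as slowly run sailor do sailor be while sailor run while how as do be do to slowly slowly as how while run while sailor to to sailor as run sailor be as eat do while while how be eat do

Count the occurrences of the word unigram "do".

5

Scanning the 41 tokens for "do":
  position 5: do
  position 14: do
  position 16: do
  position 35: do
  position 41: do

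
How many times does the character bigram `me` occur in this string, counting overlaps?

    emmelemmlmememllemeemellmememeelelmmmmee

9

Sliding a length-2 window over the 40 characters (39 positions):
  position 3–4: me
  position 10–11: me
  position 12–13: me
  position 18–19: me
  position 21–22: me
  position 25–26: me
  position 27–28: me
  position 29–30: me
  position 38–39: me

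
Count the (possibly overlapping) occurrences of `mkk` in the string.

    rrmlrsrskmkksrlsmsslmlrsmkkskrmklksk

Sliding a length-3 window over the 36 characters (34 positions):
  position 10–12: mkk
  position 25–27: mkk

2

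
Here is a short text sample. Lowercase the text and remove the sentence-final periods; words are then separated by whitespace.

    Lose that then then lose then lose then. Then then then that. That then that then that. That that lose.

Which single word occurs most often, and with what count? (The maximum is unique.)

Unigram frequencies (highest first):
  then: 9
  that: 7
  lose: 4

"then", 9 times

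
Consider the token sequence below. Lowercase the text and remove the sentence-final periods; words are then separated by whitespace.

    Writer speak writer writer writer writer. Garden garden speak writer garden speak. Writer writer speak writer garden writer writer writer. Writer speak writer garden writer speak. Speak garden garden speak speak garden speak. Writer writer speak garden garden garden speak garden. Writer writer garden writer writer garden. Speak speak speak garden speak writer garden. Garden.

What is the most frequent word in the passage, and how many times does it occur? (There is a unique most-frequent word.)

"writer", 22 times

Unigram frequencies (highest first):
  writer: 22
  garden: 17
  speak: 16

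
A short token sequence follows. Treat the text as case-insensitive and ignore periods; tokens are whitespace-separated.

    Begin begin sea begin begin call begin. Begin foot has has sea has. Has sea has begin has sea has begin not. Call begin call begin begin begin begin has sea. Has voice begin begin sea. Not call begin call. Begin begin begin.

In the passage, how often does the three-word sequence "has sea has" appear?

Scanning the 41 overlapping trigram windows for "has sea has":
  position 11–13: has sea has
  position 14–16: has sea has
  position 18–20: has sea has
  position 30–32: has sea has

4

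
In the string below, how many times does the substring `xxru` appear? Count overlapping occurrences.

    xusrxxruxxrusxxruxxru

Sliding a length-4 window over the 21 characters (18 positions):
  position 5–8: xxru
  position 9–12: xxru
  position 14–17: xxru
  position 18–21: xxru

4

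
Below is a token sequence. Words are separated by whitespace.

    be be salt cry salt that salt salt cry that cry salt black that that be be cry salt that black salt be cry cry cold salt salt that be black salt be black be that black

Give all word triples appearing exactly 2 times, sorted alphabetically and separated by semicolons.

Trigram counts meeting the condition (exactly 2 times):
  black salt be: 2
  cry salt that: 2

black salt be; cry salt that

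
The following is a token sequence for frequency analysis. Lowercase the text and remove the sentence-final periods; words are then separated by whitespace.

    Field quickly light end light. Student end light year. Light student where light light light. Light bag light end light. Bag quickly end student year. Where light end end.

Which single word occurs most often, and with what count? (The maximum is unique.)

Unigram frequencies (highest first):
  light: 11
  end: 6
  student: 3
  quickly: 2
  year: 2
  where: 2
  … (2 more, each ≤ 2)

"light", 11 times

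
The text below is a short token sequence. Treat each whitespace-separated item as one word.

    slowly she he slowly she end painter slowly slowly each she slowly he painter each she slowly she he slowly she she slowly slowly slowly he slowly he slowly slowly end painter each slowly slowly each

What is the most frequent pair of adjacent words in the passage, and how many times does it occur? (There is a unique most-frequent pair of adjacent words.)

"slowly slowly", 5 times

Bigram frequencies (highest first):
  slowly slowly: 5
  slowly she: 4
  he slowly: 4
  she slowly: 3
  slowly he: 3
  she he: 2
  … (10 more, each ≤ 2)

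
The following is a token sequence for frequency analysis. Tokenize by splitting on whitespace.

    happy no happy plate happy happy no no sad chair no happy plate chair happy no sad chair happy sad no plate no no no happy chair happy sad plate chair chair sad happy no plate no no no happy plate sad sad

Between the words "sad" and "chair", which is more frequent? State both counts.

"sad" (7 vs 6)

"sad": 7 occurrences
"chair": 6 occurrences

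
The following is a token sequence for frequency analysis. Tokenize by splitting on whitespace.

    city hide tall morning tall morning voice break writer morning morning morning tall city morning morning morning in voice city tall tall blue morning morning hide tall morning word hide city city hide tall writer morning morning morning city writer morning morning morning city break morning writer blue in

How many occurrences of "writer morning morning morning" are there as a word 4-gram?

3

Scanning the 46 overlapping 4-gram windows for "writer morning morning morning":
  position 9–12: writer morning morning morning
  position 35–38: writer morning morning morning
  position 40–43: writer morning morning morning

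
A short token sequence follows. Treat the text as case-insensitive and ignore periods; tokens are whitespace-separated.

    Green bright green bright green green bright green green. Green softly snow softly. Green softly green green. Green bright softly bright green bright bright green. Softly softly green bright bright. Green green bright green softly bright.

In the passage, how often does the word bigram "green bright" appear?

Scanning the 35 overlapping bigram windows for "green bright":
  position 1–2: green bright
  position 3–4: green bright
  position 6–7: green bright
  position 18–19: green bright
  position 22–23: green bright
  position 28–29: green bright
  position 32–33: green bright

7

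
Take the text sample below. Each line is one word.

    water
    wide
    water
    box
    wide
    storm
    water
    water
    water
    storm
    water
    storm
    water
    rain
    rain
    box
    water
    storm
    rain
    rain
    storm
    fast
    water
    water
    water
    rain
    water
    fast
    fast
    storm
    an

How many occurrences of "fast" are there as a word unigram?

3

Scanning the 31 tokens for "fast":
  position 22: fast
  position 28: fast
  position 29: fast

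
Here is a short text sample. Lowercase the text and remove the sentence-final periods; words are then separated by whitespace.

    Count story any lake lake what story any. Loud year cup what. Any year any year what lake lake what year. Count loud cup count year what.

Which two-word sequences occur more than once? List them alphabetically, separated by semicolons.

Bigram counts meeting the condition (more than once):
  any year: 2
  lake lake: 2
  lake what: 2
  story any: 2
  year what: 2

any year; lake lake; lake what; story any; year what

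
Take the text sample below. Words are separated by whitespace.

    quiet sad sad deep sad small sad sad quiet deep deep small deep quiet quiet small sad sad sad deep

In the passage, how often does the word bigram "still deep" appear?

Scanning the 19 overlapping bigram windows for "still deep":
  (none found)

0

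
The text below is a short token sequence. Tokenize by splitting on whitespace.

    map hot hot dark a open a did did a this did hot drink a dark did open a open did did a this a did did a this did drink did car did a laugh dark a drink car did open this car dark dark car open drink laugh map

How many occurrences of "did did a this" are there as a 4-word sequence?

3

Scanning the 48 overlapping 4-gram windows for "did did a this":
  position 8–11: did did a this
  position 21–24: did did a this
  position 26–29: did did a this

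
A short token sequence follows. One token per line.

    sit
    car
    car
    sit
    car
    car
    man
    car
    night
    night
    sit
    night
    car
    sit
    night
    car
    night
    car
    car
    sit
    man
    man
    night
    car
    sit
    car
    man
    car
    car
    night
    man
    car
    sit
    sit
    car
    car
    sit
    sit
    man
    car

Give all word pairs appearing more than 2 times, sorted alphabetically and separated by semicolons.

car car; car night; car sit; man car; night car; sit car

Bigram counts meeting the condition (more than 2 times):
  car car: 5
  car night: 3
  car sit: 6
  man car: 4
  night car: 4
  sit car: 4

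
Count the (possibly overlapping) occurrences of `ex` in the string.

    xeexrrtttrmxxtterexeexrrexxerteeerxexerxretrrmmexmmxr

Sliding a length-2 window over the 53 characters (52 positions):
  position 3–4: ex
  position 18–19: ex
  position 21–22: ex
  position 25–26: ex
  position 36–37: ex
  position 48–49: ex

6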